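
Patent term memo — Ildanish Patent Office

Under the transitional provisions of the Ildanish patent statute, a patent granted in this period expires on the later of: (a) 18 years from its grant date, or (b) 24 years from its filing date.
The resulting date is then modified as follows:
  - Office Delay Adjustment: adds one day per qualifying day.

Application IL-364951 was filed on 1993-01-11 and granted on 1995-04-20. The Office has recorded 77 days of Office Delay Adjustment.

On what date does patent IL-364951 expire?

2017-03-29

(a) grant + 18 years → 20 April 2013.
(b) filing + 24 years → 11 January 2017.
Later of the two: 11 January 2017.
Office Delay Adjustment: +77 days → 29 March 2017.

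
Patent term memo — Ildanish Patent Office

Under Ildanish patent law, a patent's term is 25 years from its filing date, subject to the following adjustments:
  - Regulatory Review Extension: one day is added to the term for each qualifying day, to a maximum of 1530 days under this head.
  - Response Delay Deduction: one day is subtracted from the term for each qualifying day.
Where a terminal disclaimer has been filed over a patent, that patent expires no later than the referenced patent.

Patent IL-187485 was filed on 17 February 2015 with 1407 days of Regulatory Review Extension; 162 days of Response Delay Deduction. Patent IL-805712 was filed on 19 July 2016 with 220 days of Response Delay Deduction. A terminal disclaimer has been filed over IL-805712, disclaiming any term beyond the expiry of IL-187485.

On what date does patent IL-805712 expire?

December 11, 2040

Natural term of IL-805712:
  Base: filing + 25 years → 19 July 2041.
  Response Delay Deduction: −220 days → 11 December 2040.
Expiry of referenced patent IL-187485:
  Base: filing + 25 years → 17 February 2040.
  Regulatory Review Extension: 1407 days (within the 1530-day cap) → +1407 days → 25 December 2043.
  Response Delay Deduction: −162 days → 16 July 2043.
Terminal disclaimer: IL-805712 expires on the earlier of 11 December 2040 and 16 July 2043.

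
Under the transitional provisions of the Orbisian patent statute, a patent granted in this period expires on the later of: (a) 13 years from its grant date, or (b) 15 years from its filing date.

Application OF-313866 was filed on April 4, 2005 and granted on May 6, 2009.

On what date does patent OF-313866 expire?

(a) grant + 13 years → 6 May 2022.
(b) filing + 15 years → 4 April 2020.
Later of the two: 6 May 2022.

2022-05-06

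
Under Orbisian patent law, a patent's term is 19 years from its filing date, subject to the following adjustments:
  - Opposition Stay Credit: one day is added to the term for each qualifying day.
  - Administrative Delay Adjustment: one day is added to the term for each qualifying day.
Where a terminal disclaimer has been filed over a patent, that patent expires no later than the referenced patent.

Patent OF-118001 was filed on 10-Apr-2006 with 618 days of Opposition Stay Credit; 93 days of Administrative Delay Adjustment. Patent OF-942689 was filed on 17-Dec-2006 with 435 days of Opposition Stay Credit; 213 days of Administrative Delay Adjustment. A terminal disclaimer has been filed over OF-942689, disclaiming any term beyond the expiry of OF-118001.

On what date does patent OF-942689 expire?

2027-03-22

Natural term of OF-942689:
  Base: filing + 19 years → 17 December 2025.
  Opposition Stay Credit: +435 days → 25 February 2027.
  Administrative Delay Adjustment: +213 days → 26 September 2027.
Expiry of referenced patent OF-118001:
  Base: filing + 19 years → 10 April 2025.
  Opposition Stay Credit: +618 days → 19 December 2026.
  Administrative Delay Adjustment: +93 days → 22 March 2027.
Terminal disclaimer: OF-942689 expires on the earlier of 26 September 2027 and 22 March 2027.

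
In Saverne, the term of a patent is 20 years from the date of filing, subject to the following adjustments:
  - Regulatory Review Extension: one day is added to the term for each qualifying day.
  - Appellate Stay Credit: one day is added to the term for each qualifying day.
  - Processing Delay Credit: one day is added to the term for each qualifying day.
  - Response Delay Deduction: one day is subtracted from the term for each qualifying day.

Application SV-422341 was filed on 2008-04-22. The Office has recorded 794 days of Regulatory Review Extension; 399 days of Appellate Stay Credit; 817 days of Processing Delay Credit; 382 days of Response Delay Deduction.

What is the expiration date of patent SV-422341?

October 6, 2032

Base term: filing date + 20 years → 22 April 2028.
Regulatory Review Extension: +794 days → 25 June 2030.
Appellate Stay Credit: +399 days → 29 July 2031.
Processing Delay Credit: +817 days → 23 October 2033.
Response Delay Deduction: −382 days → 6 October 2032.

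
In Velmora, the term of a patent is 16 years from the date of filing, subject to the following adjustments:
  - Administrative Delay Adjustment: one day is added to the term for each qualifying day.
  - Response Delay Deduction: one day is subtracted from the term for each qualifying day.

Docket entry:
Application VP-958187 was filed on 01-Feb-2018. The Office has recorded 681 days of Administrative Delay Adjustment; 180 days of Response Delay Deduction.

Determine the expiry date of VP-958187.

Base term: filing date + 16 years → 1 February 2034.
Administrative Delay Adjustment: +681 days → 14 December 2035.
Response Delay Deduction: −180 days → 17 June 2035.

June 17, 2035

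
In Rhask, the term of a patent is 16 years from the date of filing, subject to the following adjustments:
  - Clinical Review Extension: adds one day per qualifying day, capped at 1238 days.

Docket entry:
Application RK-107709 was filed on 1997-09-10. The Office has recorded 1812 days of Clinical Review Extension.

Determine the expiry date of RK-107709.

Base term: filing date + 16 years → 10 September 2013.
Clinical Review Extension: 1812 days claimed exceeds the 1238-day cap, so +1238 days → 30 January 2017.

2017-01-30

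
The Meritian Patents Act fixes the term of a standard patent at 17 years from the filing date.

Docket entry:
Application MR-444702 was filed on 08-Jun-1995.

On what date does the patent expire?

2012-06-08

Filing date + 17 years → 8 June 2012.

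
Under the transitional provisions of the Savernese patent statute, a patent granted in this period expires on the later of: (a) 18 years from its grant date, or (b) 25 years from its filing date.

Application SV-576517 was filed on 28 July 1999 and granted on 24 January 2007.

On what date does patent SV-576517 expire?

2025-01-24

(a) grant + 18 years → 24 January 2025.
(b) filing + 25 years → 28 July 2024.
Later of the two: 24 January 2025.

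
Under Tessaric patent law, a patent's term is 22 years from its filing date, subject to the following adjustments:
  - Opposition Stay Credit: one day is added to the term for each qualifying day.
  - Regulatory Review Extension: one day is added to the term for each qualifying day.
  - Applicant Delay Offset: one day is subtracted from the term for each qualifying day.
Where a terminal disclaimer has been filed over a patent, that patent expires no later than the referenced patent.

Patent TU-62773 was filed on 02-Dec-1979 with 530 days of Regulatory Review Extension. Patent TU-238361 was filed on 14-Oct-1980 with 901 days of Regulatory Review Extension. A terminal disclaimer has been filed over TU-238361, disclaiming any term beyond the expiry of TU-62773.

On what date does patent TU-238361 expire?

Natural term of TU-238361:
  Base: filing + 22 years → 14 October 2002.
  Regulatory Review Extension: +901 days → 2 April 2005.
Expiry of referenced patent TU-62773:
  Base: filing + 22 years → 2 December 2001.
  Regulatory Review Extension: +530 days → 16 May 2003.
Terminal disclaimer: TU-238361 expires on the earlier of 2 April 2005 and 16 May 2003.

2003-05-16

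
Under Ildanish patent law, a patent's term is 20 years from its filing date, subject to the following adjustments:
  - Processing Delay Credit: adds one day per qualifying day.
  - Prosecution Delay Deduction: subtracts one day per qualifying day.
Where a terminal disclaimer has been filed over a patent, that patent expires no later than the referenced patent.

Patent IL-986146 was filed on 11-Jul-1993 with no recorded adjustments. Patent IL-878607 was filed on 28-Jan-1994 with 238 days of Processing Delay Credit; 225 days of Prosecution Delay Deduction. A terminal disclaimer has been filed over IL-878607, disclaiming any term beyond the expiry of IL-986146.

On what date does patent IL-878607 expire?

July 11, 2013

Natural term of IL-878607:
  Base: filing + 20 years → 28 January 2014.
  Processing Delay Credit: +238 days → 23 September 2014.
  Prosecution Delay Deduction: −225 days → 10 February 2014.
Expiry of referenced patent IL-986146:
  Base: filing + 20 years → 11 July 2013.
Terminal disclaimer: IL-878607 expires on the earlier of 10 February 2014 and 11 July 2013.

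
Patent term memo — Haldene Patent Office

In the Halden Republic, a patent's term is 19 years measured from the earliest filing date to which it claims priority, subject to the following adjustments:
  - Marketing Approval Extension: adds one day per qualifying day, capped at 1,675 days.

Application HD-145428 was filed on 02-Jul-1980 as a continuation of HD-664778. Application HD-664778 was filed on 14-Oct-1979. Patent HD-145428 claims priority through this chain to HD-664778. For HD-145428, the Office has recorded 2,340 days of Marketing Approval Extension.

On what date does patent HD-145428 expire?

Earliest priority filing: 14 October 1979.
Base term: 14 October 1979 + 19 years → 14 October 1998.
Marketing Approval Extension: 2340 days claimed exceeds the 1675-day cap, so +1675 days → 16 May 2003.

May 16, 2003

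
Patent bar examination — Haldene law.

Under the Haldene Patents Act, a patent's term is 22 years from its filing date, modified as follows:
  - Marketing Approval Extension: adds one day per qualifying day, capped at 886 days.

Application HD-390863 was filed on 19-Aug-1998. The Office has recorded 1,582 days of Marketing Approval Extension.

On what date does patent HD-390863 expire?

2023-01-22

Base term: filing date + 22 years → 19 August 2020.
Marketing Approval Extension: 1582 days claimed exceeds the 886-day cap, so +886 days → 22 January 2023.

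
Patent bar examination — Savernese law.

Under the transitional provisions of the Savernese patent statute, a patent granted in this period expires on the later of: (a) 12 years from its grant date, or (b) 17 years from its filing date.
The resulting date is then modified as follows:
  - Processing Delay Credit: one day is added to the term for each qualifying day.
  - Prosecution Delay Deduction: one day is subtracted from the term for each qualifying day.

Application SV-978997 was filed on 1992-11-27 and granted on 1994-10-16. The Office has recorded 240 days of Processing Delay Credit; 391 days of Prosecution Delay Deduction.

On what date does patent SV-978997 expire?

(a) grant + 12 years → 16 October 2006.
(b) filing + 17 years → 27 November 2009.
Later of the two: 27 November 2009.
Processing Delay Credit: +240 days → 25 July 2010.
Prosecution Delay Deduction: −391 days → 29 June 2009.

2009-06-29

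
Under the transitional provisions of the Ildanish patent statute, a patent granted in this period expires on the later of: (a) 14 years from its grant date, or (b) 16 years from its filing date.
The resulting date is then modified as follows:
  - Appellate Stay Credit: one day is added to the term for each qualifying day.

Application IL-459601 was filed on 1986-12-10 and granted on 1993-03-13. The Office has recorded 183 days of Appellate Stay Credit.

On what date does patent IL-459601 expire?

September 12, 2007

(a) grant + 14 years → 13 March 2007.
(b) filing + 16 years → 10 December 2002.
Later of the two: 13 March 2007.
Appellate Stay Credit: +183 days → 12 September 2007.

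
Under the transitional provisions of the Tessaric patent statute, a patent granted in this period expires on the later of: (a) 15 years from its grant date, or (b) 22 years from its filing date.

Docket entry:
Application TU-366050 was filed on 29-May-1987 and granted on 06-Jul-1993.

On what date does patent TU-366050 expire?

(a) grant + 15 years → 6 July 2008.
(b) filing + 22 years → 29 May 2009.
Later of the two: 29 May 2009.

2009-05-29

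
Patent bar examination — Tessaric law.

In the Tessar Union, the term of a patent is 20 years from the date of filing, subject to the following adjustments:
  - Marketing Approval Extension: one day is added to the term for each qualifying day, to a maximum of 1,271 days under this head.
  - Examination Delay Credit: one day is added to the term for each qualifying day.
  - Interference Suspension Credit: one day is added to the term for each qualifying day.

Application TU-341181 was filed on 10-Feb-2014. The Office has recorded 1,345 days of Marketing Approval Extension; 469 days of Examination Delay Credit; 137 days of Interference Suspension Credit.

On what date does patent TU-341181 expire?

Base term: filing date + 20 years → 10 February 2034.
Marketing Approval Extension: 1345 days claimed exceeds the 1271-day cap, so +1271 days → 4 August 2037.
Examination Delay Credit: +469 days → 16 November 2038.
Interference Suspension Credit: +137 days → 2 April 2039.

2039-04-02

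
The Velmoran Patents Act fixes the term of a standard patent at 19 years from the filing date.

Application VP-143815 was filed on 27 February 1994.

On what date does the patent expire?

2013-02-27

Filing date + 19 years → 27 February 2013.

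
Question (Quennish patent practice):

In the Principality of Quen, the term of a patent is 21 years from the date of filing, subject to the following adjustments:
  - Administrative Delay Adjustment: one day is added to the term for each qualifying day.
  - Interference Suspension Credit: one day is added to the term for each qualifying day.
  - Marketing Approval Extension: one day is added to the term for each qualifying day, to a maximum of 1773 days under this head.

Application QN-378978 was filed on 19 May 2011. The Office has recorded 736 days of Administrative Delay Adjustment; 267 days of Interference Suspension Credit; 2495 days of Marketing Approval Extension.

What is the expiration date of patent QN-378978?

December 25, 2039

Base term: filing date + 21 years → 19 May 2032.
Administrative Delay Adjustment: +736 days → 25 May 2034.
Interference Suspension Credit: +267 days → 16 February 2035.
Marketing Approval Extension: 2495 days claimed exceeds the 1773-day cap, so +1773 days → 25 December 2039.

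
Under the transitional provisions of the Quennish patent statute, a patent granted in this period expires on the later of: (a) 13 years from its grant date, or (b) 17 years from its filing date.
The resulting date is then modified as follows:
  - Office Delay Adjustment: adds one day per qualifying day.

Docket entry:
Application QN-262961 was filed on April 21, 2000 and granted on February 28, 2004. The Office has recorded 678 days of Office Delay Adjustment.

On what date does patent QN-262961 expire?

February 28, 2019

(a) grant + 13 years → 28 February 2017.
(b) filing + 17 years → 21 April 2017.
Later of the two: 21 April 2017.
Office Delay Adjustment: +678 days → 28 February 2019.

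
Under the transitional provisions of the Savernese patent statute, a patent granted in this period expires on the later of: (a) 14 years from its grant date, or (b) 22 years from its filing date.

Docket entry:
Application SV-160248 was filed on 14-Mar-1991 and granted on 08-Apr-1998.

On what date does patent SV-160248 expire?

2013-03-14

(a) grant + 14 years → 8 April 2012.
(b) filing + 22 years → 14 March 2013.
Later of the two: 14 March 2013.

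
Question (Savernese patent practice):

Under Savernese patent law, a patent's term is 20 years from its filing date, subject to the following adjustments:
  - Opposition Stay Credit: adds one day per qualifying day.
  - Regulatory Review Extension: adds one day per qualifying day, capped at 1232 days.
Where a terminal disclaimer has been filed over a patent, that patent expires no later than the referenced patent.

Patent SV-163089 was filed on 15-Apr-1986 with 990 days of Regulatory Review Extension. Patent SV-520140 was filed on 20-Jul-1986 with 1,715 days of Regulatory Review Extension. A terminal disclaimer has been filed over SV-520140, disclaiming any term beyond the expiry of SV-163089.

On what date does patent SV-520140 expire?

Natural term of SV-520140:
  Base: filing + 20 years → 20 July 2006.
  Regulatory Review Extension: 1715 days claimed exceeds the 1232-day cap, so +1232 days → 3 December 2009.
Expiry of referenced patent SV-163089:
  Base: filing + 20 years → 15 April 2006.
  Regulatory Review Extension: 990 days (within the 1232-day cap) → +990 days → 30 December 2008.
Terminal disclaimer: SV-520140 expires on the earlier of 3 December 2009 and 30 December 2008.

2008-12-30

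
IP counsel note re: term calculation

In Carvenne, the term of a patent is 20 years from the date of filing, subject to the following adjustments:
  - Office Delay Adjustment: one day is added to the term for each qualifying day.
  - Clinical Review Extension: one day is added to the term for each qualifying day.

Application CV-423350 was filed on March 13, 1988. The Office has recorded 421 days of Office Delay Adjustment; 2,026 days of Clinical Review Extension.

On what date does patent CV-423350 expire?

Base term: filing date + 20 years → 13 March 2008.
Office Delay Adjustment: +421 days → 8 May 2009.
Clinical Review Extension: +2026 days → 24 November 2014.

November 24, 2014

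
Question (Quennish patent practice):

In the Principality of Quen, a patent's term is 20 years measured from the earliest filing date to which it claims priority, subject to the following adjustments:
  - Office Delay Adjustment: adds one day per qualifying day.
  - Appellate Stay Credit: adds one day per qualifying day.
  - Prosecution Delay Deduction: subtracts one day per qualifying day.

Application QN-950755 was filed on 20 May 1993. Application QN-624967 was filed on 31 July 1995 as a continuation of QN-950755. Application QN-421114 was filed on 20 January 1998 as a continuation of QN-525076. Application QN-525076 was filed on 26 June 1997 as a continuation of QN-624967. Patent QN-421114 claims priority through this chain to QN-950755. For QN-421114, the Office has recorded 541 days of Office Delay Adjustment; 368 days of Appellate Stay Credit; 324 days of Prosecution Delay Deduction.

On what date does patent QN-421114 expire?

December 26, 2014

Earliest priority filing: 20 May 1993.
Base term: 20 May 1993 + 20 years → 20 May 2013.
Office Delay Adjustment: +541 days → 12 November 2014.
Appellate Stay Credit: +368 days → 15 November 2015.
Prosecution Delay Deduction: −324 days → 26 December 2014.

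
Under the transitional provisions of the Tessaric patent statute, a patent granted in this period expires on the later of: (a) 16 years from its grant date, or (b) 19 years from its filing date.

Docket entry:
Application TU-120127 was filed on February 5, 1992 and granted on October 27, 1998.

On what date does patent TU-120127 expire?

(a) grant + 16 years → 27 October 2014.
(b) filing + 19 years → 5 February 2011.
Later of the two: 27 October 2014.

2014-10-27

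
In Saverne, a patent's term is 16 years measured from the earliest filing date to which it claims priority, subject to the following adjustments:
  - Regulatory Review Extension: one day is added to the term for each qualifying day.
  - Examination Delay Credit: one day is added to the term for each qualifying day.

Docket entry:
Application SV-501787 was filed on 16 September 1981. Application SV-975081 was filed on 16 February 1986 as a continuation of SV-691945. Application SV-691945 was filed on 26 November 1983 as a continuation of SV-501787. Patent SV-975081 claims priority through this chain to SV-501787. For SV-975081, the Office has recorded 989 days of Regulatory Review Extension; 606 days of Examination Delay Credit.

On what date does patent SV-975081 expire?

January 28, 2002

Earliest priority filing: 16 September 1981.
Base term: 16 September 1981 + 16 years → 16 September 1997.
Regulatory Review Extension: +989 days → 1 June 2000.
Examination Delay Credit: +606 days → 28 January 2002.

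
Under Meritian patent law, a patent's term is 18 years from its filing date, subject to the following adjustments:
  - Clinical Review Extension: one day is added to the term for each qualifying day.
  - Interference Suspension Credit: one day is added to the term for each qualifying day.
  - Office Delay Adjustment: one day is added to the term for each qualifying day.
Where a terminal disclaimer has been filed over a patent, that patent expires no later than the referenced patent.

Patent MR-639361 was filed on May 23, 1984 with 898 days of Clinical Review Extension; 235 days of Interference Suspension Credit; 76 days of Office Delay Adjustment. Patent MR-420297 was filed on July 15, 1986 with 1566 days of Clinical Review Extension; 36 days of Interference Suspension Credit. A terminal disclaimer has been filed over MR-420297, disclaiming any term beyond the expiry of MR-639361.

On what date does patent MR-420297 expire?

Natural term of MR-420297:
  Base: filing + 18 years → 15 July 2004.
  Clinical Review Extension: +1566 days → 28 October 2008.
  Interference Suspension Credit: +36 days → 3 December 2008.
Expiry of referenced patent MR-639361:
  Base: filing + 18 years → 23 May 2002.
  Clinical Review Extension: +898 days → 6 November 2004.
  Interference Suspension Credit: +235 days → 29 June 2005.
  Office Delay Adjustment: +76 days → 13 September 2005.
Terminal disclaimer: MR-420297 expires on the earlier of 3 December 2008 and 13 September 2005.

2005-09-13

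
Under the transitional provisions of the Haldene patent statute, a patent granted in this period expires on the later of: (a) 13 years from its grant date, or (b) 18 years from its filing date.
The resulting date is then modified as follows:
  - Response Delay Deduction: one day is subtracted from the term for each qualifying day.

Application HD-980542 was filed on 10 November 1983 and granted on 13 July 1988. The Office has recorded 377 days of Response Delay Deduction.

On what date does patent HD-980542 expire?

2000-10-29

(a) grant + 13 years → 13 July 2001.
(b) filing + 18 years → 10 November 2001.
Later of the two: 10 November 2001.
Response Delay Deduction: −377 days → 29 October 2000.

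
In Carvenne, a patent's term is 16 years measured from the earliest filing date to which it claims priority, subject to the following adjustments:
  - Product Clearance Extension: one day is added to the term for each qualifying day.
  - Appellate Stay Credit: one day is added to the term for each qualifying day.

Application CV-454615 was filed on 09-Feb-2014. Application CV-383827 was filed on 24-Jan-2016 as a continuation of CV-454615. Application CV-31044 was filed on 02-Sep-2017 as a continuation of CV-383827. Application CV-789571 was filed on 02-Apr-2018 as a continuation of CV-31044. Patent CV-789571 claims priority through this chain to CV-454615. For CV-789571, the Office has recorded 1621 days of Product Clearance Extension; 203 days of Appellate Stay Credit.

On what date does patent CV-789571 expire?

February 7, 2035

Earliest priority filing: 9 February 2014.
Base term: 9 February 2014 + 16 years → 9 February 2030.
Product Clearance Extension: +1621 days → 19 July 2034.
Appellate Stay Credit: +203 days → 7 February 2035.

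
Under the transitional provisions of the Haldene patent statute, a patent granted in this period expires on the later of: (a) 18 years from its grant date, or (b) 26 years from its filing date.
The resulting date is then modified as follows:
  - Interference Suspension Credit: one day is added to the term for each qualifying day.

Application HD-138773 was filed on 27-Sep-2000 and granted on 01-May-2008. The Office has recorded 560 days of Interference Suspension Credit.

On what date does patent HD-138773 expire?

(a) grant + 18 years → 1 May 2026.
(b) filing + 26 years → 27 September 2026.
Later of the two: 27 September 2026.
Interference Suspension Credit: +560 days → 9 April 2028.

April 9, 2028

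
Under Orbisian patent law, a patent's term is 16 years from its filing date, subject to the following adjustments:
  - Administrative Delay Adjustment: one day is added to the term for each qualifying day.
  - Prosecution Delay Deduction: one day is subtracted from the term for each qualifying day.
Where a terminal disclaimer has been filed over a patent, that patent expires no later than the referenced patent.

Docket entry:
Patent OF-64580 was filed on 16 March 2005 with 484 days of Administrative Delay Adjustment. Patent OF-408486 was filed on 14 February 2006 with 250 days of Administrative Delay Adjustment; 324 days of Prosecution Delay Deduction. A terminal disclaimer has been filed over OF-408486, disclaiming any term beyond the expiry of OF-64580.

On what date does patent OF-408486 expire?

2021-12-02

Natural term of OF-408486:
  Base: filing + 16 years → 14 February 2022.
  Administrative Delay Adjustment: +250 days → 22 October 2022.
  Prosecution Delay Deduction: −324 days → 2 December 2021.
Expiry of referenced patent OF-64580:
  Base: filing + 16 years → 16 March 2021.
  Administrative Delay Adjustment: +484 days → 13 July 2022.
Terminal disclaimer: OF-408486 expires on the earlier of 2 December 2021 and 13 July 2022.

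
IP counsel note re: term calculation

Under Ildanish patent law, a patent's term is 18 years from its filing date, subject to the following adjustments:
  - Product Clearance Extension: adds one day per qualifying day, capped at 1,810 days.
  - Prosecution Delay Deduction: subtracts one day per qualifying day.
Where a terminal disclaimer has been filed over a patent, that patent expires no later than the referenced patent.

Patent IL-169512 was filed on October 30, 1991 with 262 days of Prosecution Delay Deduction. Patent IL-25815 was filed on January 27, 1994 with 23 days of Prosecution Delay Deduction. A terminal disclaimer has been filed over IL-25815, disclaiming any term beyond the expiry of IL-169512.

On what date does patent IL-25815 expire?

2009-02-10

Natural term of IL-25815:
  Base: filing + 18 years → 27 January 2012.
  Prosecution Delay Deduction: −23 days → 4 January 2012.
Expiry of referenced patent IL-169512:
  Base: filing + 18 years → 30 October 2009.
  Prosecution Delay Deduction: −262 days → 10 February 2009.
Terminal disclaimer: IL-25815 expires on the earlier of 4 January 2012 and 10 February 2009.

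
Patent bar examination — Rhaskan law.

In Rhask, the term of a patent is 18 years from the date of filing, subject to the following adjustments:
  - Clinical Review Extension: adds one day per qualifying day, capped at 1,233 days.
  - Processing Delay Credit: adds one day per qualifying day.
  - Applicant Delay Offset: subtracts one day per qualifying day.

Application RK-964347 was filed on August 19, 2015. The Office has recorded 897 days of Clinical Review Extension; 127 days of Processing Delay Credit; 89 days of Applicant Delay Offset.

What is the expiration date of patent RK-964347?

March 11, 2036

Base term: filing date + 18 years → 19 August 2033.
Clinical Review Extension: 897 days (within the 1233-day cap) → +897 days → 2 February 2036.
Processing Delay Credit: +127 days → 8 June 2036.
Applicant Delay Offset: −89 days → 11 March 2036.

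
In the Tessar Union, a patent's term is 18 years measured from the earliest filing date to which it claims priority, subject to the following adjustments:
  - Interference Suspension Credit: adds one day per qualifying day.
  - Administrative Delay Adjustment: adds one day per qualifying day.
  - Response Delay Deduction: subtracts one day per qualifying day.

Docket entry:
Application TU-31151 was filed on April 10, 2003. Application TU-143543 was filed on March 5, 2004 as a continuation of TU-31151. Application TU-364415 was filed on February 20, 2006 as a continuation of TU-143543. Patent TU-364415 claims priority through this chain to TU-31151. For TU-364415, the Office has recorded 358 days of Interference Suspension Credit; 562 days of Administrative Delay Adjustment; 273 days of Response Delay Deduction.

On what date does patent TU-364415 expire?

January 17, 2023

Earliest priority filing: 10 April 2003.
Base term: 10 April 2003 + 18 years → 10 April 2021.
Interference Suspension Credit: +358 days → 3 April 2022.
Administrative Delay Adjustment: +562 days → 17 October 2023.
Response Delay Deduction: −273 days → 17 January 2023.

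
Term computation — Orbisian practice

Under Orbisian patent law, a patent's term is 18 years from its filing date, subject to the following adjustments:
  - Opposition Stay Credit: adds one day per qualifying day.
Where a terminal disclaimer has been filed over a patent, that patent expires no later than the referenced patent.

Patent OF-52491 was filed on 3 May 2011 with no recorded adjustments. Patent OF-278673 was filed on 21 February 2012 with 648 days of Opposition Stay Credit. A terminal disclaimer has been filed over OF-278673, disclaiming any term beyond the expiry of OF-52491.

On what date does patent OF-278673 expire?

Natural term of OF-278673:
  Base: filing + 18 years → 21 February 2030.
  Opposition Stay Credit: +648 days → 1 December 2031.
Expiry of referenced patent OF-52491:
  Base: filing + 18 years → 3 May 2029.
Terminal disclaimer: OF-278673 expires on the earlier of 1 December 2031 and 3 May 2029.

2029-05-03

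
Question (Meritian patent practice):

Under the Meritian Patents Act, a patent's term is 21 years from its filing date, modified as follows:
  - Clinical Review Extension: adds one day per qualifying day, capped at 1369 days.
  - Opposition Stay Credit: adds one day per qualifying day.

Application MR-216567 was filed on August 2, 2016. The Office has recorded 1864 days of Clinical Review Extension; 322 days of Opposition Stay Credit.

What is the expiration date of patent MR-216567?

Base term: filing date + 21 years → 2 August 2037.
Clinical Review Extension: 1864 days claimed exceeds the 1369-day cap, so +1369 days → 2 May 2041.
Opposition Stay Credit: +322 days → 20 March 2042.

March 20, 2042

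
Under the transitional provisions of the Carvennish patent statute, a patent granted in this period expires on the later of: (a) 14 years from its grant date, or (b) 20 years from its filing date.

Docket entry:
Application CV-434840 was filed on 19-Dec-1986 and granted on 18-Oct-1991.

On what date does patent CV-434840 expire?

2006-12-19

(a) grant + 14 years → 18 October 2005.
(b) filing + 20 years → 19 December 2006.
Later of the two: 19 December 2006.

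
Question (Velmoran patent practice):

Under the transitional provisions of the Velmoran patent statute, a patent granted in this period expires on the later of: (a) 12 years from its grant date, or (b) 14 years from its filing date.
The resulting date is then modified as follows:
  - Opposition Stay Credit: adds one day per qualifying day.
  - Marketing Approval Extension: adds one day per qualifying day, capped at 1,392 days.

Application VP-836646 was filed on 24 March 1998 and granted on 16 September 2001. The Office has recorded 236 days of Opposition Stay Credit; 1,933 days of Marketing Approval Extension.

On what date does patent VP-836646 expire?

2018-03-02

(a) grant + 12 years → 16 September 2013.
(b) filing + 14 years → 24 March 2012.
Later of the two: 16 September 2013.
Opposition Stay Credit: +236 days → 10 May 2014.
Marketing Approval Extension: 1933 days claimed exceeds the 1392-day cap, so +1392 days → 2 March 2018.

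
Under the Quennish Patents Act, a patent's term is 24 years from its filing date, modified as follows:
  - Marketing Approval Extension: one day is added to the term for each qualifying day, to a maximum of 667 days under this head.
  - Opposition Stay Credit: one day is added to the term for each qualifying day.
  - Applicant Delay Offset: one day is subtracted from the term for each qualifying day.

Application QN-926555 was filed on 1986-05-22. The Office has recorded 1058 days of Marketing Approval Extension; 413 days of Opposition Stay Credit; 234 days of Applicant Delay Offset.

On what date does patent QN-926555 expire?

Base term: filing date + 24 years → 22 May 2010.
Marketing Approval Extension: 1058 days claimed exceeds the 667-day cap, so +667 days → 19 March 2012.
Opposition Stay Credit: +413 days → 6 May 2013.
Applicant Delay Offset: −234 days → 14 September 2012.

2012-09-14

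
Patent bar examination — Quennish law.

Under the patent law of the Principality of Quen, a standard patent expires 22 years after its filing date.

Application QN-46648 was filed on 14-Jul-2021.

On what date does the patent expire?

July 14, 2043

Filing date + 22 years → 14 July 2043.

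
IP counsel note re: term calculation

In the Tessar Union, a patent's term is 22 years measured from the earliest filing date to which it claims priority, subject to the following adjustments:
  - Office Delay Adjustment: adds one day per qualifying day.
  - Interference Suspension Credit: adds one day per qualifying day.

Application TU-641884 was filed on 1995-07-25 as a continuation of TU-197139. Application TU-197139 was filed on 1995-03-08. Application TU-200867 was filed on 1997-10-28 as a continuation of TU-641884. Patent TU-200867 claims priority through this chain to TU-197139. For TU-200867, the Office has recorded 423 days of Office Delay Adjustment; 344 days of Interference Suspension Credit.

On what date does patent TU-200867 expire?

Earliest priority filing: 8 March 1995.
Base term: 8 March 1995 + 22 years → 8 March 2017.
Office Delay Adjustment: +423 days → 5 May 2018.
Interference Suspension Credit: +344 days → 14 April 2019.

April 14, 2019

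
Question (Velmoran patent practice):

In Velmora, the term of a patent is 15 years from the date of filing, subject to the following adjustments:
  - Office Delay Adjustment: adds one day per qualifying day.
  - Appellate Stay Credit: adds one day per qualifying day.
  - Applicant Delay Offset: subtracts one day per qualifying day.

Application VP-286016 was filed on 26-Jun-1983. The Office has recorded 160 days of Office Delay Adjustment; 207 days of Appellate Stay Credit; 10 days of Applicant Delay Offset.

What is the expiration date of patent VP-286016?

1999-06-18

Base term: filing date + 15 years → 26 June 1998.
Office Delay Adjustment: +160 days → 3 December 1998.
Appellate Stay Credit: +207 days → 28 June 1999.
Applicant Delay Offset: −10 days → 18 June 1999.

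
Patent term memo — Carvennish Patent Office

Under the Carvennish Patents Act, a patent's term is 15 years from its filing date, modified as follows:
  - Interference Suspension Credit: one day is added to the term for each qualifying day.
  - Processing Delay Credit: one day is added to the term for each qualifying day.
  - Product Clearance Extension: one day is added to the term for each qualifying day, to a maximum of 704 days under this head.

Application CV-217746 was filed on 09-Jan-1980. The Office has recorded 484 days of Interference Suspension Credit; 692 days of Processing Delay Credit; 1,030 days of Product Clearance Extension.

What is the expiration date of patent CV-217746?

March 3, 2000

Base term: filing date + 15 years → 9 January 1995.
Interference Suspension Credit: +484 days → 7 May 1996.
Processing Delay Credit: +692 days → 30 March 1998.
Product Clearance Extension: 1030 days claimed exceeds the 704-day cap, so +704 days → 3 March 2000.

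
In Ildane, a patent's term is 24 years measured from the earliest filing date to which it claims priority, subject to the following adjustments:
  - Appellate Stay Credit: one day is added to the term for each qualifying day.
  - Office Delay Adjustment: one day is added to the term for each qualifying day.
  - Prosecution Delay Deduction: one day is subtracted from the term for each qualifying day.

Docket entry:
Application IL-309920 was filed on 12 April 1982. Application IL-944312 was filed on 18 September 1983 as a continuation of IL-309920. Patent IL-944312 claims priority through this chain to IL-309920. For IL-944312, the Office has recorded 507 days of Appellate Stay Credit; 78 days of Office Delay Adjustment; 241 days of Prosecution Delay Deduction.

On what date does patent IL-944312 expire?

March 22, 2007

Earliest priority filing: 12 April 1982.
Base term: 12 April 1982 + 24 years → 12 April 2006.
Appellate Stay Credit: +507 days → 1 September 2007.
Office Delay Adjustment: +78 days → 18 November 2007.
Prosecution Delay Deduction: −241 days → 22 March 2007.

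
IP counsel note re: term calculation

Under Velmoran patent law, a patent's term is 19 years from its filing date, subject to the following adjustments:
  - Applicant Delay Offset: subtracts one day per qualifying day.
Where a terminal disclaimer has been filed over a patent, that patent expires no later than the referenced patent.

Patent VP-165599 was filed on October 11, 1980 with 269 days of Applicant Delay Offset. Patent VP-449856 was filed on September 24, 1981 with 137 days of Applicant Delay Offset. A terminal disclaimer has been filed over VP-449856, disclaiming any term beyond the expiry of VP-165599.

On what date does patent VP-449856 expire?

Natural term of VP-449856:
  Base: filing + 19 years → 24 September 2000.
  Applicant Delay Offset: −137 days → 10 May 2000.
Expiry of referenced patent VP-165599:
  Base: filing + 19 years → 11 October 1999.
  Applicant Delay Offset: −269 days → 15 January 1999.
Terminal disclaimer: VP-449856 expires on the earlier of 10 May 2000 and 15 January 1999.

1999-01-15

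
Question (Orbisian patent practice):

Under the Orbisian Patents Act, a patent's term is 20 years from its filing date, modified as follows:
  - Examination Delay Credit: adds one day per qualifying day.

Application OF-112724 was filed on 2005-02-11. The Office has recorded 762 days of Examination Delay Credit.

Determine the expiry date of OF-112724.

March 15, 2027

Base term: filing date + 20 years → 11 February 2025.
Examination Delay Credit: +762 days → 15 March 2027.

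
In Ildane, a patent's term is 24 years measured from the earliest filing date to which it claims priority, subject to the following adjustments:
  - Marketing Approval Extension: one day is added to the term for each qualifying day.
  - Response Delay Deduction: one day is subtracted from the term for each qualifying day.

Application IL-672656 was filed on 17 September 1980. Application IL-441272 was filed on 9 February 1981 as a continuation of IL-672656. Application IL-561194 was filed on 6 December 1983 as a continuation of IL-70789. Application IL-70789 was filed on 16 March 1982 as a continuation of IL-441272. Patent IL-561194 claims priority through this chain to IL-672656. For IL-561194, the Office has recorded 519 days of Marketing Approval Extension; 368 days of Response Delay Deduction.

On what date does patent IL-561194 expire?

Earliest priority filing: 17 September 1980.
Base term: 17 September 1980 + 24 years → 17 September 2004.
Marketing Approval Extension: +519 days → 18 February 2006.
Response Delay Deduction: −368 days → 15 February 2005.

2005-02-15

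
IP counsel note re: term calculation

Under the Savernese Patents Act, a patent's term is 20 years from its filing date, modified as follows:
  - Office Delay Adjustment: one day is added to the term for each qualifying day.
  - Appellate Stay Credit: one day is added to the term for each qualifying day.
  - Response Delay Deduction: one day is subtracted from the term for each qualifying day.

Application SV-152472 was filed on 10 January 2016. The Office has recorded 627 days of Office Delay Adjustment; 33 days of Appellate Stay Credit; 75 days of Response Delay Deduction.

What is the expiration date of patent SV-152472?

Base term: filing date + 20 years → 10 January 2036.
Office Delay Adjustment: +627 days → 28 September 2037.
Appellate Stay Credit: +33 days → 31 October 2037.
Response Delay Deduction: −75 days → 17 August 2037.

August 17, 2037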